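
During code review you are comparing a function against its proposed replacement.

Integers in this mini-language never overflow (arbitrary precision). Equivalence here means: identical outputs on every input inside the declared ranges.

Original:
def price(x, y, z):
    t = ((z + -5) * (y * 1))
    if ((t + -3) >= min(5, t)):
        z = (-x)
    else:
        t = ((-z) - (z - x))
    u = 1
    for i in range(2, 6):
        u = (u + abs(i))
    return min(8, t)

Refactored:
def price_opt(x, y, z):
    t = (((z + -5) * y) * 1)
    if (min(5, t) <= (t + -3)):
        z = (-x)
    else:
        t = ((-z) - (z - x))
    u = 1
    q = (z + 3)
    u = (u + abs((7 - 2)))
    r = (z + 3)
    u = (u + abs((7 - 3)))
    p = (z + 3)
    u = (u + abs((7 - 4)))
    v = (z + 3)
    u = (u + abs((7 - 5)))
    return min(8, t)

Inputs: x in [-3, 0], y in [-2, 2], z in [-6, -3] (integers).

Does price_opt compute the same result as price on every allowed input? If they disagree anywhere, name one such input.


Although local variable names differ; and constant usage differs; and statement counts differ; and loop structure differs; and arithmetic usage differs; and comparison usage differs; and min/max/abs usage differs, 80/80 inputs agree.
verdict: equivalent


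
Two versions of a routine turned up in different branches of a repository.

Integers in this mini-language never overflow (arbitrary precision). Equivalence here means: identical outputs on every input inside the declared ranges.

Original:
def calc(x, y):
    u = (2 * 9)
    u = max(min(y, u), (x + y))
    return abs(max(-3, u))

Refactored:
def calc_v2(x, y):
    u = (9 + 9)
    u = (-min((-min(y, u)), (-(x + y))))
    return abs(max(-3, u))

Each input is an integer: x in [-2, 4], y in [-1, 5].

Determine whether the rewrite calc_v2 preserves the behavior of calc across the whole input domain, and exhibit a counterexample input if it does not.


Reading the diff, among the changes: constant usage differs; and min/max/abs usage differs; and arithmetic usage differs.
Spot check at x=0, y=4 — calc: u := 18 | u := 4 | result 4. calc_v2: u := 18 | u := 4 | result 4. Both give 4.
Checked all 49 inputs in the declared domain: the outputs agree on every one.
verdict: equivalent


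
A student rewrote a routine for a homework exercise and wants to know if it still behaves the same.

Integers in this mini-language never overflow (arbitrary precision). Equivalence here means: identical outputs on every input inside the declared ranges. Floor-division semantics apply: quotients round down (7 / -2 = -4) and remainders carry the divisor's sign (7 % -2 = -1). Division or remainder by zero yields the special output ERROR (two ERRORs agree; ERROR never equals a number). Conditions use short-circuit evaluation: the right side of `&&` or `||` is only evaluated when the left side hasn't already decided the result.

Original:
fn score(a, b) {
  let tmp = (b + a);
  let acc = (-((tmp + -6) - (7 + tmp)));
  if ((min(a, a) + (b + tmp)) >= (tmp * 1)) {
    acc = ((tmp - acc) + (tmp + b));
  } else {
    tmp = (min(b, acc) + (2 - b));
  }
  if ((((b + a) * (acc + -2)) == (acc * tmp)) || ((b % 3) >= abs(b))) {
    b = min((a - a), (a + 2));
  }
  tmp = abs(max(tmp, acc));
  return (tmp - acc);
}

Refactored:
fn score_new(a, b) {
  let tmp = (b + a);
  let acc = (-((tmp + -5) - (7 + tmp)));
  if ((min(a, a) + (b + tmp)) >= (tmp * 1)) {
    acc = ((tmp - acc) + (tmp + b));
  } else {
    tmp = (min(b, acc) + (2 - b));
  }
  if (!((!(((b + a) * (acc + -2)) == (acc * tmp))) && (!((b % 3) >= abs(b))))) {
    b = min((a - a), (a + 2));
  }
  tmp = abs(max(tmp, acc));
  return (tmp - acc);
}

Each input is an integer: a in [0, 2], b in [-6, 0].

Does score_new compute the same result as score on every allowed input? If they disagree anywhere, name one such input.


Try a=0, b=0.
score: tmp = 0; acc = 13; ((min(a, a) + (b + tmp)) >= (tmp * 1)) -> true; acc = -13; ((((b + a) * (acc + -2)) == (acc * tmp)) || ((b % 3) >= abs(b))) -> true; b = 0; tmp = 0; return 13
score_new: tmp = 0; acc = 12; ((min(a, a) + (b + tmp)) >= (tmp * 1)) -> true; acc = -12; (!((!(((b + a) * (acc + -2)) == (acc * tmp))) && (!((b % 3) >= abs(b))))) -> true; b = 0; tmp = 0; return 12
13 != 12, so the rewrite changes behavior.
verdict: not equivalent; witness: a=0, b=0


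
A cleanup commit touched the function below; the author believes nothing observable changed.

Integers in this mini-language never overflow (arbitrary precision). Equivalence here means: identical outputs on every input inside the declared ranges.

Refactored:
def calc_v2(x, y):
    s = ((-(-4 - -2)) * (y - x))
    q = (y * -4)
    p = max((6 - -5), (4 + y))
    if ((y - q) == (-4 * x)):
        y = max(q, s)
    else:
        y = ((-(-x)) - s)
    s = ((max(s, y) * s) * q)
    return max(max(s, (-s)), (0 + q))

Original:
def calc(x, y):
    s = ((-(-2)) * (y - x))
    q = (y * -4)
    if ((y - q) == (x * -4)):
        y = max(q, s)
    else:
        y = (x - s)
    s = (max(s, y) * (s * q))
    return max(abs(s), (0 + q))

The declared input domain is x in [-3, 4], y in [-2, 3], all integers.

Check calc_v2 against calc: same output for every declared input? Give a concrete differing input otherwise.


Differences: min/max/abs usage differs, constant usage differs, local variable names differ, arithmetic usage differs, statement counts differ — yet all 48 inputs agree.
verdict: equivalent


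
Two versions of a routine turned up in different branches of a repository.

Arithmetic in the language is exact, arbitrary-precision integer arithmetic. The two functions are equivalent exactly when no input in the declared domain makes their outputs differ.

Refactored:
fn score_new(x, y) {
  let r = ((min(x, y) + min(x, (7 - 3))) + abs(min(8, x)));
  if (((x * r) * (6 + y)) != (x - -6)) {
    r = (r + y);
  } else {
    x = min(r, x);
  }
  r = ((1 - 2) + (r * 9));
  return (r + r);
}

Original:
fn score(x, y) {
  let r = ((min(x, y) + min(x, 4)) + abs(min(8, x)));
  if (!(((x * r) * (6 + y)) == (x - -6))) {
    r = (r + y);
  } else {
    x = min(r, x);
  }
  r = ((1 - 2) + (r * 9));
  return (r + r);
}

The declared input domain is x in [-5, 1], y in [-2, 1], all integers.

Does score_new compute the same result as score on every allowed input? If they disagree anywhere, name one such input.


This is a faithful refactor — arithmetic usage differs, plus boolean connective usage differs, plus constant usage differs, plus comparison usage differs, but the computed results match everywhere.
Tracing x=-2, y=0: score: r becomes -2; next (!(((x * r) * (6 + y)) == (x - -6))) evaluates to true; next r becomes -2; next r becomes -19; next final value -38 | score_new: r becomes -2; next (((x * r) * (6 + y)) != (x - -6)) evaluates to true; next r becomes -2; next r becomes -19; next final value -38 — matching result -38.
Sweeping the whole domain (28 inputs) finds no disagreement.
verdict: equivalent


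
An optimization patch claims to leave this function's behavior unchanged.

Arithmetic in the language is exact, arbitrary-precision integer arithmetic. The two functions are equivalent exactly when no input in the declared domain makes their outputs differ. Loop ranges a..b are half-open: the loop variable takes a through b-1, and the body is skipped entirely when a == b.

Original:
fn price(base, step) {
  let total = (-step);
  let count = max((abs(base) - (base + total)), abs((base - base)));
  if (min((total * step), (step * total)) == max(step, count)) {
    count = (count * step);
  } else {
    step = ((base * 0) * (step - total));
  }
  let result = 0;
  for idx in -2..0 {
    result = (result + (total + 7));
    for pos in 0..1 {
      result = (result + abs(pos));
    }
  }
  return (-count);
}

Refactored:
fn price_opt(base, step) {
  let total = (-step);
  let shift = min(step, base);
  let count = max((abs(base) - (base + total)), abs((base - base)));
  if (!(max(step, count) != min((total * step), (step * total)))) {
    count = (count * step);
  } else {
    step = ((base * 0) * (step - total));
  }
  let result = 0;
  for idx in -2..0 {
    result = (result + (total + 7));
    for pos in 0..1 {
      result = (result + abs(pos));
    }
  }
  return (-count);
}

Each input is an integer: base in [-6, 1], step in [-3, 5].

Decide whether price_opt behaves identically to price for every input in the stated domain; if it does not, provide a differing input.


The two are interchangeable: min/max/abs usage differs, plus comparison usage differs, plus boolean connective usage differs, plus statement counts differ, plus local variable names differ, and every declared input agrees.
Spot check at base=-5, step=3 — price: total=-3, then count=13, then (min((total * step), (step * total)) == max(step, count)) is false, then step=0, then result=0, then (idx=-2), then result=4, then (pos=0), then result=4, then (idx=-1), then result=8, then (pos=0), then result=8, then returns -13. price_opt: total=-3, then shift=-5, then count=13, then (!(max(step, count) != min((total * step), (step * total)))) is false, then step=0, then result=0, then (idx=-2), then result=4, then (pos=0), then result=4, then (idx=-1), then result=8, then (pos=0), then result=8, then returns -13. Both give -13.
An exhaustive pass over the 72 declared inputs shows identical outputs.
verdict: equivalent


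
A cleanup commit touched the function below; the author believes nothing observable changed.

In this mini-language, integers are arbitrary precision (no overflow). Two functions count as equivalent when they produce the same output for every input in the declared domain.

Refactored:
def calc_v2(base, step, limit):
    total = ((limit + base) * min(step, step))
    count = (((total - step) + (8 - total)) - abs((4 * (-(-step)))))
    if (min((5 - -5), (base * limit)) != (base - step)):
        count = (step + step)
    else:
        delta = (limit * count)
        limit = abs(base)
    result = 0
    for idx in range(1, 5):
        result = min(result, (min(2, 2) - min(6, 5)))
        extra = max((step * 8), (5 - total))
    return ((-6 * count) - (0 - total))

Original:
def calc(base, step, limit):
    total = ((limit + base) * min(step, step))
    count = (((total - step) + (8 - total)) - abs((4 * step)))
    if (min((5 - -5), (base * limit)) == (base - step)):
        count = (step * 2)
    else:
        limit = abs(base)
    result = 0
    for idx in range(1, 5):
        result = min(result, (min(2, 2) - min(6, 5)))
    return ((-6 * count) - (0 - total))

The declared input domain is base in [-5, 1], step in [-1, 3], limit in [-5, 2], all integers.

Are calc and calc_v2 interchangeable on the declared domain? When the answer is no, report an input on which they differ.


Try base=-5, step=-1, limit=-5.
calc: total becomes 10; next count becomes 5; next (min((5 - -5), (base * limit)) == (base - step)) evaluates to false; next limit becomes 5; next result becomes 0; next at idx=1:; next result becomes -3; next at idx=2:; next result becomes -3; next at idx=3:; next result becomes -3; next at idx=4:; next result becomes -3; next final value -20
calc_v2: total becomes 10; next count becomes 5; next (min((5 - -5), (base * limit)) != (base - step)) evaluates to true; next count becomes -2; next result becomes 0; next at idx=1:; next result becomes -3; next extra becomes -5; next at idx=2:; next result becomes -3; next extra becomes -5; next at idx=3:; next result becomes -3; next extra becomes -5; next at idx=4:; next result becomes -3; next extra becomes -5; next final value 22
-20 vs 22 — the two versions disagree here.
verdict: not equivalent; witness: base=-5, step=-1, limit=-5


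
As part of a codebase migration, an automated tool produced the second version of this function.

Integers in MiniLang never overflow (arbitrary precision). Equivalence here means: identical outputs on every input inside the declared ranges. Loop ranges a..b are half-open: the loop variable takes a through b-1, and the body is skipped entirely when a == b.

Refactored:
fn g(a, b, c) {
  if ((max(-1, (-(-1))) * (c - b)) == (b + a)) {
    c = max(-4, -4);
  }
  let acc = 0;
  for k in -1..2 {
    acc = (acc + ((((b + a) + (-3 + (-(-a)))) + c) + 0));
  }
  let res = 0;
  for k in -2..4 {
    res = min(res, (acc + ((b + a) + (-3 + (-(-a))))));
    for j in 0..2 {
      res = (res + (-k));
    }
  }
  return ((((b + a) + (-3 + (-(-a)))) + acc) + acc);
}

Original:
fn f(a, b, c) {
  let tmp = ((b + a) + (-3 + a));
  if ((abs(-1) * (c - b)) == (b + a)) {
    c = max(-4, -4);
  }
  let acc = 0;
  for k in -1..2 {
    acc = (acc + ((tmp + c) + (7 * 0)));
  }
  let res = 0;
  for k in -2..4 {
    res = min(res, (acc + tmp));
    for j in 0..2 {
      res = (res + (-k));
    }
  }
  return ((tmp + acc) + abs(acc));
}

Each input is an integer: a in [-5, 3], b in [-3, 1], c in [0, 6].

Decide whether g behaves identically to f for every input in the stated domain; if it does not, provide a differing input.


Take a=-5, b=-3, c=0.
f: tmp=-16, then ((abs(-1) * (c - b)) == (b + a)) is false, then acc=0, then (k=-1), then acc=-16, then (k=0), then acc=-32, then (k=1), then acc=-48, then res=0, then (k=-2), then res=-64, then (j=0), then res=-62, then (j=1), then res=-60, then (k=-1), then res=-64, then (j=0), then res=-63, then (j=1), then res=-62, then (k=0), then res=-64, then (j=0), then res=-64, then (j=1), then res=-64, then (k=1), then res=-64, then (j=0), then res=-65, then (j=1), then res=-66, then (k=2), then res=-66, then (j=0), then res=-68, then (j=1), then res=-70, then (k=3), then res=-70, then (j=0), then res=-73, then (j=1), then res=-76, then returns -16
g: ((max(-1, (-(-1))) * (c - b)) == (b + a)) is false, then acc=0, then (k=-1), then acc=-16, then (k=0), then acc=-32, then (k=1), then acc=-48, then res=0, then (k=-2), then res=-64, then (j=0), then res=-62, then (j=1), then res=-60, then (k=-1), then res=-64, then (j=0), then res=-63, then (j=1), then res=-62, then (k=0), then res=-64, then (j=0), then res=-64, then (j=1), then res=-64, then (k=1), then res=-64, then (j=0), then res=-65, then (j=1), then res=-66, then (k=2), then res=-66, then (j=0), then res=-68, then (j=1), then res=-70, then (k=3), then res=-70, then (j=0), then res=-73, then (j=1), then res=-76, then returns -112
-16 != -112, so the rewrite changes behavior.
verdict: not equivalent; witness: a=-5, b=-3, c=0


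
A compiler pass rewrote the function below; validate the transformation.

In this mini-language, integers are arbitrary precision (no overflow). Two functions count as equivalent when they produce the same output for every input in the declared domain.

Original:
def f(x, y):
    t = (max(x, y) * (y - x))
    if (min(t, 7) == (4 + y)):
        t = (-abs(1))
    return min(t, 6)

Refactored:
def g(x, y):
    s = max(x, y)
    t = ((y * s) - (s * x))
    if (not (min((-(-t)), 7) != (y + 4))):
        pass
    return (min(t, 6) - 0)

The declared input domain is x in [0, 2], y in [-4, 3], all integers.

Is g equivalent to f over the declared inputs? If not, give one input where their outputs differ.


These are not equivalent — on x=0, y=-4 the outputs split (-1 vs 0).
f: t becomes 0; next (min(t, 7) == (4 + y)) evaluates to true; next t becomes -1; next final value -1
g: s becomes 0; next t becomes 0; next (not (min((-(-t)), 7) != (y + 4))) evaluates to true; next final value 0
verdict: not equivalent; witness: x=0, y=-4


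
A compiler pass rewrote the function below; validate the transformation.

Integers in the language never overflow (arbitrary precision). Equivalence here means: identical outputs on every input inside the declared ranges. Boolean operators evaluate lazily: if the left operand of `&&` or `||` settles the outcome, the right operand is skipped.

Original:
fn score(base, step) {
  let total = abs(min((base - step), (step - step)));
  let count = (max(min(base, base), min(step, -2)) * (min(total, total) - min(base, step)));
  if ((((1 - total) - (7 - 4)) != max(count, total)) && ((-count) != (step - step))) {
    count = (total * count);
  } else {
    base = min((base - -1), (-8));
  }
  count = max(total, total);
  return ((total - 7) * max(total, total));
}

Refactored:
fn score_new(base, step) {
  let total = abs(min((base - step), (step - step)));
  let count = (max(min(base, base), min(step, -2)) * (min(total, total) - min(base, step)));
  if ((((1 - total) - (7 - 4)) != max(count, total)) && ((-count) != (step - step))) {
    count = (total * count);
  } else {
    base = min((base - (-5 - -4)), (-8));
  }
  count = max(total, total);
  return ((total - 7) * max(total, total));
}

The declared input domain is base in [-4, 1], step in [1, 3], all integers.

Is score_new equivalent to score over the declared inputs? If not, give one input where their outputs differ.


This is a faithful refactor — constant usage differs; also arithmetic usage differs, but the computed results match everywhere.
Tracing base=-2, step=3: score: total becomes 5; next count becomes -14; next ((((1 - total) - (7 - 4)) != max(count, total)) && ((-count) != (step - step))) evaluates to true; next count becomes -70; next count becomes 5; next final value -10 | score_new: total becomes 5; next count becomes -14; next ((((1 - total) - (7 - 4)) != max(count, total)) && ((-count) != (step - step))) evaluates to true; next count becomes -70; next count becomes 5; next final value -10 — matching result -10.
Sweeping the whole domain (18 inputs) finds no disagreement.
verdict: equivalent


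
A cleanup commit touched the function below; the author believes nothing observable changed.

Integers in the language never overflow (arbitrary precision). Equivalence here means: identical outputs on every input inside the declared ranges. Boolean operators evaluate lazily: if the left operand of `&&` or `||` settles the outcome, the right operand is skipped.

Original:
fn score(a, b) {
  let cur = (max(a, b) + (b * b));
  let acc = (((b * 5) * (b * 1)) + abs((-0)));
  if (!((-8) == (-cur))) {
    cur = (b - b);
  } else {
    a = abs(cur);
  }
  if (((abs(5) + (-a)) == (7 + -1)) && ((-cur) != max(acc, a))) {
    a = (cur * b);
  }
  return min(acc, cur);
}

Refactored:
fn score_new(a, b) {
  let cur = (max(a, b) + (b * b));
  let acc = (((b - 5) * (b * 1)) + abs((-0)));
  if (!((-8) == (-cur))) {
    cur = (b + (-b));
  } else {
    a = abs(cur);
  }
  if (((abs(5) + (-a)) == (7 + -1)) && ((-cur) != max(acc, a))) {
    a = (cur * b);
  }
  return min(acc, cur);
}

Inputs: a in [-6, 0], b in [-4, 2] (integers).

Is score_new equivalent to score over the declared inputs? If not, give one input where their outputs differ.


a=-6, b=1 yields 0 from score but -4 from score_new.
verdict: not equivalent; witness: a=-6, b=1


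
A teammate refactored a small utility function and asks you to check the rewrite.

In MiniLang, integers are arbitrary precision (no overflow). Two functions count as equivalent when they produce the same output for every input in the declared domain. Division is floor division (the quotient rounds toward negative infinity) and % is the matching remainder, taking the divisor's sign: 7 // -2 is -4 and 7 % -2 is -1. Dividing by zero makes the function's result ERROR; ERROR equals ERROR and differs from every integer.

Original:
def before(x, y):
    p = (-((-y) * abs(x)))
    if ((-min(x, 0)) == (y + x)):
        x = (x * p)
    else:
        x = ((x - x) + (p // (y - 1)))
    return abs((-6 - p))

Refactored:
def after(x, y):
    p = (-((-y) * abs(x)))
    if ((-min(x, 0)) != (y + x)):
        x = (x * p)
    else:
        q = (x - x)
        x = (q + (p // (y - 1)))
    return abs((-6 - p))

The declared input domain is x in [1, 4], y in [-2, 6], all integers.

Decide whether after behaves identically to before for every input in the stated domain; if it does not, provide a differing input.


Take x=1, y=1.
before: p := 1 | ((-min(x, 0)) == (y + x)): false | divide-by-zero, output ERROR
after: p := 1 | ((-min(x, 0)) != (y + x)): true | x := 1 | result 7
ERROR against 7: the behavior changed.
verdict: not equivalent; witness: x=1, y=1


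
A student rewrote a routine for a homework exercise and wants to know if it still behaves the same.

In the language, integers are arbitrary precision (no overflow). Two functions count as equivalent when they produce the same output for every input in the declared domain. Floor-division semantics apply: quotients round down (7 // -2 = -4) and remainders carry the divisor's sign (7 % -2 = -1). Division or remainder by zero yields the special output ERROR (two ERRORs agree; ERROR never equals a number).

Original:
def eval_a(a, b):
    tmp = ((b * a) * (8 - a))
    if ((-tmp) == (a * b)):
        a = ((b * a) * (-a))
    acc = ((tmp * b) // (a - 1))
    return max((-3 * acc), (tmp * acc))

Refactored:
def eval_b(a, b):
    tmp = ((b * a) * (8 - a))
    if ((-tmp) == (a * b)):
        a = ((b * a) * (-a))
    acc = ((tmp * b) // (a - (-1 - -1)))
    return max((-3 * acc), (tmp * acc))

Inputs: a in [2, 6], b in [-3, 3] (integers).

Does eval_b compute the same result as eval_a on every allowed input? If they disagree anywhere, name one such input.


The rewrite breaks on a=2, b=-3, where the results are -324 and -162.
eval_a: tmp becomes -36; next ((-tmp) == (a * b)) evaluates to false; next acc becomes 108; next final value -324
eval_b: tmp becomes -36; next ((-tmp) == (a * b)) evaluates to false; next acc becomes 54; next final value -162
verdict: not equivalent; witness: a=2, b=-3


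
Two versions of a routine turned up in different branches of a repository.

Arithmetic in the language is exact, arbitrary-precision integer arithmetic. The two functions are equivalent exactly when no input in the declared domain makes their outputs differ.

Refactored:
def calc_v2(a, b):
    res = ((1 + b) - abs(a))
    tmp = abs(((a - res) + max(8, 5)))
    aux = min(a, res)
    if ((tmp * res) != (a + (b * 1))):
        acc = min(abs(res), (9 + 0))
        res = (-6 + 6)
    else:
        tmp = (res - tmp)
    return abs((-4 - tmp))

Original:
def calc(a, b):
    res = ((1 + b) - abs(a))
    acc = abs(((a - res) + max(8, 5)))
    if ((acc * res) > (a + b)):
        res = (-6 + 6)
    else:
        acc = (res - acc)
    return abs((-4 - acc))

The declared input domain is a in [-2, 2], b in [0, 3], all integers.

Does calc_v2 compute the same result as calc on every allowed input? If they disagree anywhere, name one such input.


There is a counterexample at a=-2, b=0: 4 on one side, 11 on the other.
calc: res = -1; acc = 7; ((acc * res) > (a + b)) -> false; acc = -8; return 4
calc_v2: res = -1; tmp = 7; aux = -2; ((tmp * res) != (a + (b * 1))) -> true; acc = 1; res = 0; return 11
verdict: not equivalent; witness: a=-2, b=0


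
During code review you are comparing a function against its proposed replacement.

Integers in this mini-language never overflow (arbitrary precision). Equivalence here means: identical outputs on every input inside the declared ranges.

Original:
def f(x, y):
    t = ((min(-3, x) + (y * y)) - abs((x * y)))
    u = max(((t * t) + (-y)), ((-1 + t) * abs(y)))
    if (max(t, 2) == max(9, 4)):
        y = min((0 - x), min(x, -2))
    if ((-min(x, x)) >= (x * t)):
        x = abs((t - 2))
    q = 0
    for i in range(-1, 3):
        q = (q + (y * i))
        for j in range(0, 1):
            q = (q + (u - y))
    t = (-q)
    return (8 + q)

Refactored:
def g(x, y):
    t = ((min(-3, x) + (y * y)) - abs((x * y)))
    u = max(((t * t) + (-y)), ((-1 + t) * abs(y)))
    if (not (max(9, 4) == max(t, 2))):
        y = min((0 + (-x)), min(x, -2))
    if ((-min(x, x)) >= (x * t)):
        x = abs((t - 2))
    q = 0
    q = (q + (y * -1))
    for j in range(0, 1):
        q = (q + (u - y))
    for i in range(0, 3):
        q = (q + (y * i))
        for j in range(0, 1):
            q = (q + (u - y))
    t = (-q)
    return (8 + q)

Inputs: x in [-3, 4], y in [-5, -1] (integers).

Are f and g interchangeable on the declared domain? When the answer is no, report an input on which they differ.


The rewrite breaks on x=-3, y=-5, where the results are 234 and 230.
f: t=7, then u=54, then (max(t, 2) == max(9, 4)) is false, then ((-min(x, x)) >= (x * t)) is true, then x=5, then q=0, then (i=-1), then q=5, then (j=0), then q=64, then (i=0), then q=64, then (j=0), then q=123, then (i=1), then q=118, then (j=0), then q=177, then (i=2), then q=167, then (j=0), then q=226, then t=-226, then returns 234
g: t=7, then u=54, then (not (max(9, 4) == max(t, 2))) is true, then y=-3, then ((-min(x, x)) >= (x * t)) is true, then x=5, then q=0, then q=3, then (j=0), then q=60, then (i=0), then q=60, then (j=0), then q=117, then (i=1), then q=114, then (j=0), then q=171, then (i=2), then q=165, then (j=0), then q=222, then t=-222, then returns 230
verdict: not equivalent; witness: x=-3, y=-5


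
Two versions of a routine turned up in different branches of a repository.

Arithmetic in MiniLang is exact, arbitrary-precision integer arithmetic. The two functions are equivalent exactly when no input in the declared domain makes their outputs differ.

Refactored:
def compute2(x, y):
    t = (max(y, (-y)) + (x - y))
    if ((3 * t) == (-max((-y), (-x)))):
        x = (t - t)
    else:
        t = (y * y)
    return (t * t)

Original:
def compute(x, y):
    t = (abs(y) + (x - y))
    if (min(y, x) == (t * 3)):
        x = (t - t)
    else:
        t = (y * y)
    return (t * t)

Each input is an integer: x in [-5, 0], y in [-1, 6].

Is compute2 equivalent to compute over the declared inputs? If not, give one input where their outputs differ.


The two versions differ — the changes include min/max/abs usage differs.
As a probe, take x=-5, y=3: compute runs t=-5, then (min(y, x) == (t * 3)) is false, then t=9, then returns 81; compute2 runs t=-5, then ((3 * t) == (-max((-y), (-x)))) is false, then t=9, then returns 81; both end at 81.
Sweeping the whole domain (48 inputs) finds no disagreement.
verdict: equivalent


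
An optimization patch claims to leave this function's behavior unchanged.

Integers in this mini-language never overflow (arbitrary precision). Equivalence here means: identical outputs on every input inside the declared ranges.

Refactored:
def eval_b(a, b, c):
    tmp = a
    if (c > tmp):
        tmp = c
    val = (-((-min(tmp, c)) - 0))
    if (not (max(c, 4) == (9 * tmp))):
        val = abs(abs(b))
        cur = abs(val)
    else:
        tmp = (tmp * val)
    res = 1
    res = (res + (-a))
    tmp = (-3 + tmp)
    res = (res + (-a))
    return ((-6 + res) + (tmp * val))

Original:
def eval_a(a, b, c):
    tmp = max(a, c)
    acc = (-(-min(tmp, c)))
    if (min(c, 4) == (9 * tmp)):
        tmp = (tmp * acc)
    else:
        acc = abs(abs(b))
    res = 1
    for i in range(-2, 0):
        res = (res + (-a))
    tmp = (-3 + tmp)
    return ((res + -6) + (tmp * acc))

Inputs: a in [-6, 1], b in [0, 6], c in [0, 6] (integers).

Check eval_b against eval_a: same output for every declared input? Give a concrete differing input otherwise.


There is a counterexample at a=-6, b=1, c=0: 7 on one side, 4 on the other.
eval_a: tmp := 0 | acc := 0 | (min(c, 4) == (9 * tmp)): true | tmp := 0 | res := 1 | iter i=-2: | res := 7 | iter i=-1: | res := 13 | tmp := -3 | result 7
eval_b: tmp := -6 | (c > tmp): true | tmp := 0 | val := 0 | (not (max(c, 4) == (9 * tmp))): true | val := 1 | cur := 1 | res := 1 | res := 7 | tmp := -3 | res := 13 | result 4
verdict: not equivalent; witness: a=-6, b=1, c=0


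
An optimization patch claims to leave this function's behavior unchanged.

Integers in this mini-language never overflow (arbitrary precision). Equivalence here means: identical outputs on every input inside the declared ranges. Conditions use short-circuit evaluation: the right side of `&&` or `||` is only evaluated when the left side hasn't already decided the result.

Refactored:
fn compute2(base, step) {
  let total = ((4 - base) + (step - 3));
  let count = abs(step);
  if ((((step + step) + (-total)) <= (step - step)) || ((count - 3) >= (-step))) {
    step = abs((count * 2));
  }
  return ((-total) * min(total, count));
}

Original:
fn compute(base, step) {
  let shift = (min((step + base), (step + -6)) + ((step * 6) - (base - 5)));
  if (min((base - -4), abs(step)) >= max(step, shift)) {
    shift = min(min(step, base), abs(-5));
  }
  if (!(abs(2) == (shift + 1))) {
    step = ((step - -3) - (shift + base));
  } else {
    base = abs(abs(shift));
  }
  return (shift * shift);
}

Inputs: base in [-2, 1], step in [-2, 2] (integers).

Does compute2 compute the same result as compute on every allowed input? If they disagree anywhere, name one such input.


base=-2, step=-2 yields 4 from compute but -1 from compute2.
verdict: not equivalent; witness: base=-2, step=-2


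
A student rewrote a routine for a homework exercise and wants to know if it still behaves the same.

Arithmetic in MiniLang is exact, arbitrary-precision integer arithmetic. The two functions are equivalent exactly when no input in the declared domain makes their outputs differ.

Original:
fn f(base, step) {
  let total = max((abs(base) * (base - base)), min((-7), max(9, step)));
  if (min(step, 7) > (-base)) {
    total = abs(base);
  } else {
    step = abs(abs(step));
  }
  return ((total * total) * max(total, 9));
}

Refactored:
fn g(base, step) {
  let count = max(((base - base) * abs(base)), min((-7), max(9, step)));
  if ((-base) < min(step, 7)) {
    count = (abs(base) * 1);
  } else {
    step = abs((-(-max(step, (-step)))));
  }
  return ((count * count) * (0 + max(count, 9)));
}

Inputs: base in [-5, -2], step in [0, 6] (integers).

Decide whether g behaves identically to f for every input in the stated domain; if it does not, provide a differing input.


Reading the diff, among the changes: constant usage differs, plus min/max/abs usage differs, plus arithmetic usage differs, plus local variable names differ, plus comparison usage differs.
As a probe, take base=-2, step=3: f runs total := 0 | (min(step, 7) > (-base)): true | total := 2 | result 36; g runs count := 0 | ((-base) < min(step, 7)): true | count := 2 | result 36; both end at 36.
Sweeping the whole domain (28 inputs) finds no disagreement.
verdict: equivalent


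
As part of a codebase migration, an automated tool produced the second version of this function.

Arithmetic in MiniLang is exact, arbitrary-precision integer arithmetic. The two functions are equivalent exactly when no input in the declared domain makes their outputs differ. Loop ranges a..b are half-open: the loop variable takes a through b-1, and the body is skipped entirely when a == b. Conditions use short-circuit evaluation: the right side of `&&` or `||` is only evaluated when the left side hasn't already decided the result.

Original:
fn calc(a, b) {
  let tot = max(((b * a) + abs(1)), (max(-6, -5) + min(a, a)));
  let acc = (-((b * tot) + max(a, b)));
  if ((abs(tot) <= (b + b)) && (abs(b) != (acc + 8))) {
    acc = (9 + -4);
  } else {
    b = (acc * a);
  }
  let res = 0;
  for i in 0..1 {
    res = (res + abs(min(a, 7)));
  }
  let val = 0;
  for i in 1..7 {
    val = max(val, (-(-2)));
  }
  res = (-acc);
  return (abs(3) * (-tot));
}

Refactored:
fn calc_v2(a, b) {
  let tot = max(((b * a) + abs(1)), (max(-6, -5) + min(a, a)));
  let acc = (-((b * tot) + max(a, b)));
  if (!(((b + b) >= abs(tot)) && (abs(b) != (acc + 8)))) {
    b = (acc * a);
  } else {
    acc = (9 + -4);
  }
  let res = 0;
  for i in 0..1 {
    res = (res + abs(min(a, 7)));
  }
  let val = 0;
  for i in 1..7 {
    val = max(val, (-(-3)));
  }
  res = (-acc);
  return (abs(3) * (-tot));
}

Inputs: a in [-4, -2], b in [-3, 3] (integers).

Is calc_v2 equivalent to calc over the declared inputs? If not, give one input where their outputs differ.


The edit looks behavioral (`-2` became `-3`), but over these ranges it never changes the outcome.
Spot check at a=-2, b=1 — calc: tot becomes -1; next acc becomes 0; next ((abs(tot) <= (b + b)) && (abs(b) != (acc + 8))) evaluates to true; next acc becomes 5; next res becomes 0; next at i=0:; next res becomes 2; next val becomes 0; next at i=1:; next val becomes 2; next at i=2:; next val becomes 2; next at i=3:; next val becomes 2; next at i=4:; next val becomes 2; next at i=5:; next val becomes 2; next at i=6:; next val becomes 2; next res becomes -5; next final value 3. calc_v2: tot becomes -1; next acc becomes 0; next (!(((b + b) >= abs(tot)) && (abs(b) != (acc + 8)))) evaluates to false; next acc becomes 5; next res becomes 0; next at i=0:; next res becomes 2; next val becomes 0; next at i=1:; next val becomes 3; next at i=2:; next val becomes 3; next at i=3:; next val becomes 3; next at i=4:; next val becomes 3; next at i=5:; next val becomes 3; next at i=6:; next val becomes 3; next res becomes -5; next final value 3. Both give 3.
Sweeping the whole domain (21 inputs) finds no disagreement.
verdict: equivalent


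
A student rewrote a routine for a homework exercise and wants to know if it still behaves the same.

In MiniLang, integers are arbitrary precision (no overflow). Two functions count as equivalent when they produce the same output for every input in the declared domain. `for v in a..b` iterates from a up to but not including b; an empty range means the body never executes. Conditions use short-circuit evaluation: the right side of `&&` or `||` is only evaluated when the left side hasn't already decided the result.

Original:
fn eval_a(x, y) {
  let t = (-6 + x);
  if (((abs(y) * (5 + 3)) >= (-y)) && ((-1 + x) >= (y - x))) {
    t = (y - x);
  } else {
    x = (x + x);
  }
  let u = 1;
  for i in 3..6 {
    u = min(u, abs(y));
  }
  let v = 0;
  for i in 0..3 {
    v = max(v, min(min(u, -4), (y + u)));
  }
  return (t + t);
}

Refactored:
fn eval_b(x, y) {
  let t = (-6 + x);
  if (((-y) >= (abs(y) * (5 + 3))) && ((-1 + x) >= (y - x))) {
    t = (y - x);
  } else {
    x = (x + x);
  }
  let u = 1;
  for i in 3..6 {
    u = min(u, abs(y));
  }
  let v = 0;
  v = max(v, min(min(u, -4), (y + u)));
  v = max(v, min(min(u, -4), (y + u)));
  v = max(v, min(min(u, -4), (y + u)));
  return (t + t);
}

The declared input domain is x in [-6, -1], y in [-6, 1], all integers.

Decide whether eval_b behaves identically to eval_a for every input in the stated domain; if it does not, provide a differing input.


The rewrite breaks on x=-2, y=-6, where the results are -8 and -16.
eval_a: t := -8 | (((abs(y) * (5 + 3)) >= (-y)) && ((-1 + x) >= (y - x))): true | t := -4 | u := 1 | iter i=3: | u := 1 | iter i=4: | u := 1 | iter i=5: | u := 1 | v := 0 | iter i=0: | v := 0 | iter i=1: | v := 0 | iter i=2: | v := 0 | result -8
eval_b: t := -8 | (((-y) >= (abs(y) * (5 + 3))) && ((-1 + x) >= (y - x))): false | x := -4 | u := 1 | iter i=3: | u := 1 | iter i=4: | u := 1 | iter i=5: | u := 1 | v := 0 | v := 0 | v := 0 | v := 0 | result -16
verdict: not equivalent; witness: x=-2, y=-6


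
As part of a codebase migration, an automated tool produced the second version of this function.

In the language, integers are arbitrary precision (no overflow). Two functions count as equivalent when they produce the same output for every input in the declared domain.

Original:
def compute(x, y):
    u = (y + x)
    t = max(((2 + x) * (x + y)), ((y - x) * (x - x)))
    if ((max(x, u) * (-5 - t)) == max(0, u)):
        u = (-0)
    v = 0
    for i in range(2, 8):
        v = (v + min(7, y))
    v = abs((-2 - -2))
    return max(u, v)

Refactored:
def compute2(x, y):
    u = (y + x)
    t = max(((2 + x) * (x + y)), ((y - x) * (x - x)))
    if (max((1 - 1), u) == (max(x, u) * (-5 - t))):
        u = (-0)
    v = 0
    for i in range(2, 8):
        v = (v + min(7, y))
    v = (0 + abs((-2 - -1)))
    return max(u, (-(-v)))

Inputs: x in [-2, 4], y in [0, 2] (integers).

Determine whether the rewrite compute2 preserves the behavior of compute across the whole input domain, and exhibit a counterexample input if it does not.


These are not equivalent — on x=-2, y=0 the outputs split (0 vs 1).
compute: u = -2; t = 0; ((max(x, u) * (-5 - t)) == max(0, u)) -> false; v = 0; [i=2]; v = 0; [i=3]; v = 0; [i=4]; v = 0; [i=5]; v = 0; [i=6]; v = 0; [i=7]; v = 0; v = 0; return 0
compute2: u = -2; t = 0; (max((1 - 1), u) == (max(x, u) * (-5 - t))) -> false; v = 0; [i=2]; v = 0; [i=3]; v = 0; [i=4]; v = 0; [i=5]; v = 0; [i=6]; v = 0; [i=7]; v = 0; v = 1; return 1
verdict: not equivalent; witness: x=-2, y=0


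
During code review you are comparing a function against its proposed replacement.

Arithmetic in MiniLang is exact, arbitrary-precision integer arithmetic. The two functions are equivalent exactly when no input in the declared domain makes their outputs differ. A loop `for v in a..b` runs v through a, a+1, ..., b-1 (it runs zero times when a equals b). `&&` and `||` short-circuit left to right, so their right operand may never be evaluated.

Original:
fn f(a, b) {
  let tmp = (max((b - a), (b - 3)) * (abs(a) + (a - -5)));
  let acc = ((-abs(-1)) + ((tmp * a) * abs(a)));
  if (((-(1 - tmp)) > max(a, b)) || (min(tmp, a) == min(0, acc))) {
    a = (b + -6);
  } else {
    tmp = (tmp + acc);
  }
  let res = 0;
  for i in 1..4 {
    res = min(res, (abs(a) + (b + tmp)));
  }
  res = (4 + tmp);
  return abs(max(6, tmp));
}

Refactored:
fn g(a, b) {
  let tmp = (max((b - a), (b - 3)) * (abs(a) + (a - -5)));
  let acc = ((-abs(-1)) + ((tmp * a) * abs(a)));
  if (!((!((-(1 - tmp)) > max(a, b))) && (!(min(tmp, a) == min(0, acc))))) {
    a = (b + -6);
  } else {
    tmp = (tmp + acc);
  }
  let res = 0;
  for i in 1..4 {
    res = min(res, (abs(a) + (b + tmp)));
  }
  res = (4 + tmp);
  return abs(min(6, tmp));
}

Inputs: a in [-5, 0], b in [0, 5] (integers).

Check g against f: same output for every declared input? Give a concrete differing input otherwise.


Evaluate both at a=-5, b=0.
f: tmp := 25 | acc := -626 | (((-(1 - tmp)) > max(a, b)) || (min(tmp, a) == min(0, acc))): true | a := -6 | res := 0 | iter i=1: | res := 0 | iter i=2: | res := 0 | iter i=3: | res := 0 | res := 29 | result 25
g: tmp := 25 | acc := -626 | (!((!((-(1 - tmp)) > max(a, b))) && (!(min(tmp, a) == min(0, acc))))): true | a := -6 | res := 0 | iter i=1: | res := 0 | iter i=2: | res := 0 | iter i=3: | res := 0 | res := 29 | result 6
25 != 6, so the rewrite changes behavior.
verdict: not equivalent; witness: a=-5, b=0


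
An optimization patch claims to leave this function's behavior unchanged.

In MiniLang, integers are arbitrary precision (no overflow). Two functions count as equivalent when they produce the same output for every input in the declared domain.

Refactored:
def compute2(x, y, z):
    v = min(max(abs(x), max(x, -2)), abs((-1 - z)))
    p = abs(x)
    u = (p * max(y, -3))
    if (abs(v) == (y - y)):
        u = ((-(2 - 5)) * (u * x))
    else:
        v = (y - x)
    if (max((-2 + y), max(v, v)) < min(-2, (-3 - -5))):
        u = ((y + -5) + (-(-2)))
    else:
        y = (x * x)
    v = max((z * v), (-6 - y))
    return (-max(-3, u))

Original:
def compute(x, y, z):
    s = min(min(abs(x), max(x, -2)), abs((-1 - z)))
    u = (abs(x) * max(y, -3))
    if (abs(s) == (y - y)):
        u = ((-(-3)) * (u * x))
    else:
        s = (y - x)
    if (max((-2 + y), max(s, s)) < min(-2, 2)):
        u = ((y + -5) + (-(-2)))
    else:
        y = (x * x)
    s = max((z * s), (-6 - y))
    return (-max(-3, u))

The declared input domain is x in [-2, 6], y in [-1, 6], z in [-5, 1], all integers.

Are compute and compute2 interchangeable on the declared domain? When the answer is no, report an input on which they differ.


Take x=-2, y=-1, z=-1.
compute: s becomes -2; next u becomes -2; next (abs(s) == (y - y)) evaluates to false; next s becomes 1; next (max((-2 + y), max(s, s)) < min(-2, 2)) evaluates to false; next y becomes 4; next s becomes -1; next final value 2
compute2: v becomes 0; next p becomes 2; next u becomes -2; next (abs(v) == (y - y)) evaluates to true; next u becomes 12; next (max((-2 + y), max(v, v)) < min(-2, (-3 - -5))) evaluates to false; next y becomes 4; next v becomes 0; next final value -12
2 and -12 differ, so these are not the same function on this domain.
verdict: not equivalent; witness: x=-2, y=-1, z=-1


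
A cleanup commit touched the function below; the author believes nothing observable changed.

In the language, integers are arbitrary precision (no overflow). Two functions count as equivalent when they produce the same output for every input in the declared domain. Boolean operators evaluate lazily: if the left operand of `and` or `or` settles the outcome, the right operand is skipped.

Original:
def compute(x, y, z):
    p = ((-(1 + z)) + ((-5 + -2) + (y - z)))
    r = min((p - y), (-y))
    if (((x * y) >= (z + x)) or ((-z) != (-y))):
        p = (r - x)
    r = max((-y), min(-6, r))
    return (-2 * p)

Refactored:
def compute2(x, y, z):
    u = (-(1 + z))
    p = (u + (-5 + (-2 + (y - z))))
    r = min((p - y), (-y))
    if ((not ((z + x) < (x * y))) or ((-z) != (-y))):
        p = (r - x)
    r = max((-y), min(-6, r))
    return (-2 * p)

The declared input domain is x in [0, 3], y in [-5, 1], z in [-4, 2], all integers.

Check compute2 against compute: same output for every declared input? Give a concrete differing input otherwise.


Consider the input x=0, y=-4, z=-4.
compute: p = -4; r = 0; (((x * y) >= (z + x)) or ((-z) != (-y))) -> true; p = 0; r = 4; return 0
compute2: u = 3; p = -4; r = 0; ((not ((z + x) < (x * y))) or ((-z) != (-y))) -> false; r = 4; return 8
0 against 8: the behavior changed.
verdict: not equivalent; witness: x=0, y=-4, z=-4
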